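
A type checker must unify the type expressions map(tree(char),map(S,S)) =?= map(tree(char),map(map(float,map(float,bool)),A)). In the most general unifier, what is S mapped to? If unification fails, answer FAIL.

map(float,map(float,bool))

Decompose map/2: tree(char) =?= tree(char),  map(S,S) =?= map(map(float,map(float,bool)),A).
Delete trivial equation tree(char) =?= tree(char).
Decompose map/2: S =?= map(float,map(float,bool)),  S =?= A.
Bind S := map(float,map(float,bool)); substituting into the remaining equation gives: map(float,map(float,bool)) =?= A.
Bind A := map(float,map(float,bool)).
MGU = { S -> map(float,map(float,bool)), A -> map(float,map(float,bool)) }, so S -> map(float,map(float,bool)).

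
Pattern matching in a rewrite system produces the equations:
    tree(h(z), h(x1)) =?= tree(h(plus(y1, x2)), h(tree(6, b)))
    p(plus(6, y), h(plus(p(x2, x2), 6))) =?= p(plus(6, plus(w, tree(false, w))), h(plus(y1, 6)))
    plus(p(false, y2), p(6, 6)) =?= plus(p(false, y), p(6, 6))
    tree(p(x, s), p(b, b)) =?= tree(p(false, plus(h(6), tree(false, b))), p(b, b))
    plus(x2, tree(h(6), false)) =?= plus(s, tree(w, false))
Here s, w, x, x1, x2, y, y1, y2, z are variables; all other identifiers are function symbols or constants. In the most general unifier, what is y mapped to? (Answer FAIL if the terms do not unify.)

plus(h(6), tree(false, h(6)))

Decompose tree/2: h(z) =?= h(plus(y1, x2)),  h(x1) =?= h(tree(6, b)).
Decompose h/1: z =?= plus(y1, x2).
Bind z := plus(y1, x2); no other remaining equation mentions z.
Decompose h/1: x1 =?= tree(6, b).
Bind x1 := tree(6, b); no other remaining equation mentions x1.
Decompose p/2: plus(6, y) =?= plus(6, plus(w, tree(false, w))),  h(plus(p(x2, x2), 6)) =?= h(plus(y1, 6)).
Decompose plus/2: 6 =?= 6,  y =?= plus(w, tree(false, w)).
Delete trivial equation 6 =?= 6.
Bind y := plus(w, tree(false, w)); substituting into the one remaining equation that mentions y gives: plus(p(false, y2), p(6, 6)) =?= plus(p(false, plus(w, tree(false, w))), p(6, 6)).
Decompose h/1: plus(p(x2, x2), 6) =?= plus(y1, 6).
Decompose plus/2: p(x2, x2) =?= y1,  6 =?= 6.
Bind y1 := p(x2, x2); no other remaining equation mentions y1. Substituting into the earlier binding gives z := plus(p(x2, x2), x2).
Delete trivial equation 6 =?= 6.
Decompose plus/2: p(false, y2) =?= p(false, plus(w, tree(false, w))),  p(6, 6) =?= p(6, 6).
Decompose p/2: false =?= false,  y2 =?= plus(w, tree(false, w)).
Delete trivial equation false =?= false.
Bind y2 := plus(w, tree(false, w)); no other remaining equation mentions y2.
Delete trivial equation p(6, 6) =?= p(6, 6).
Decompose tree/2: p(x, s) =?= p(false, plus(h(6), tree(false, b))),  p(b, b) =?= p(b, b).
Decompose p/2: x =?= false,  s =?= plus(h(6), tree(false, b)).
Bind x := false; no other remaining equation mentions x.
Bind s := plus(h(6), tree(false, b)); substituting into the one remaining equation that mentions s gives: plus(x2, tree(h(6), false)) =?= plus(plus(h(6), tree(false, b)), tree(w, false)).
Delete trivial equation p(b, b) =?= p(b, b).
Decompose plus/2: x2 =?= plus(h(6), tree(false, b)),  tree(h(6), false) =?= tree(w, false).
Bind x2 := plus(h(6), tree(false, b)); no other remaining equation mentions x2. Substituting into the earlier bindings gives z := plus(p(plus(h(6), tree(false, b)), plus(h(6), tree(false, b))), plus(h(6), tree(false, b))), y1 := p(plus(h(6), tree(false, b)), plus(h(6), tree(false, b))).
Decompose tree/2: h(6) =?= w,  false =?= false.
Bind w := h(6); no other remaining equation mentions w. Substituting into the earlier bindings gives y := plus(h(6), tree(false, h(6))), y2 := plus(h(6), tree(false, h(6))).
Delete trivial equation false =?= false.
MGU = { z := plus(p(plus(h(6), tree(false, b)), plus(h(6), tree(false, b))), plus(h(6), tree(false, b))), x1 := tree(6, b), y := plus(h(6), tree(false, h(6))), y1 := p(plus(h(6), tree(false, b)), plus(h(6), tree(false, b))), y2 := plus(h(6), tree(false, h(6))), x := false, s := plus(h(6), tree(false, b)), x2 := plus(h(6), tree(false, b)), w := h(6) }, so y := plus(h(6), tree(false, h(6))).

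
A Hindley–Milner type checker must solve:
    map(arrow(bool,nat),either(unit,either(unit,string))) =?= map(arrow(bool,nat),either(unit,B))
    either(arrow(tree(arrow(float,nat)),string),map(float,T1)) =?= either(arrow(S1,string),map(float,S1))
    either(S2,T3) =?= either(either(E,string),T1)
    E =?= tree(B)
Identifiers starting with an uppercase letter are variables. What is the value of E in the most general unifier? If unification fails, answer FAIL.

Decompose map/2: arrow(bool,nat) =?= arrow(bool,nat),  either(unit,either(unit,string)) =?= either(unit,B).
Delete trivial equation arrow(bool,nat) =?= arrow(bool,nat).
Decompose either/2: unit =?= unit,  either(unit,string) =?= B.
Delete trivial equation unit =?= unit.
Bind B := either(unit,string); substituting into the one remaining equation that mentions B gives: E =?= tree(either(unit,string)).
Decompose either/2: arrow(tree(arrow(float,nat)),string) =?= arrow(S1,string),  map(float,T1) =?= map(float,S1).
Decompose arrow/2: tree(arrow(float,nat)) =?= S1,  string =?= string.
Bind S1 := tree(arrow(float,nat)); substituting into the one remaining equation that mentions S1 gives: map(float,T1) =?= map(float,tree(arrow(float,nat))).
Delete trivial equation string =?= string.
Decompose map/2: float =?= float,  T1 =?= tree(arrow(float,nat)).
Delete trivial equation float =?= float.
Bind T1 := tree(arrow(float,nat)); substituting into the one remaining equation that mentions T1 gives: either(S2,T3) =?= either(either(E,string),tree(arrow(float,nat))).
Decompose either/2: S2 =?= either(E,string),  T3 =?= tree(arrow(float,nat)).
Bind S2 := either(E,string); no other remaining equation mentions S2.
Bind T3 := tree(arrow(float,nat)); no other remaining equation mentions T3.
Bind E := tree(either(unit,string)). Substituting into the earlier binding gives S2 := either(tree(either(unit,string)),string).
MGU = { B ↦ either(unit,string), S1 ↦ tree(arrow(float,nat)), T1 ↦ tree(arrow(float,nat)), S2 ↦ either(tree(either(unit,string)),string), T3 ↦ tree(arrow(float,nat)), E ↦ tree(either(unit,string)) }, so E ↦ tree(either(unit,string)).

tree(either(unit,string))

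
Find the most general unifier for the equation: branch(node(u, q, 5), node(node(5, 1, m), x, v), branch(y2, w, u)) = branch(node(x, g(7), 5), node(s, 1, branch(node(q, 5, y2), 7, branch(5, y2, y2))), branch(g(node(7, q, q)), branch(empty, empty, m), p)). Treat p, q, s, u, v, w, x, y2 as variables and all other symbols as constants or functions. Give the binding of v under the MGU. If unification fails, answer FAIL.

Decompose branch/3: node(u, q, 5) = node(x, g(7), 5),  node(node(5, 1, m), x, v) = node(s, 1, branch(node(q, 5, y2), 7, branch(5, y2, y2))),  branch(y2, w, u) = branch(g(node(7, q, q)), branch(empty, empty, m), p).
Decompose node/3: u = x,  q = g(7),  5 = 5.
Bind u := x; substituting into the one remaining equation that mentions u gives: branch(y2, w, x) = branch(g(node(7, q, q)), branch(empty, empty, m), p).
Bind q := g(7); substituting into the 2 remaining equations that mention q gives: node(node(5, 1, m), x, v) = node(s, 1, branch(node(g(7), 5, y2), 7, branch(5, y2, y2))),  branch(y2, w, x) = branch(g(node(7, g(7), g(7))), branch(empty, empty, m), p).
Delete trivial equation 5 = 5.
Decompose node/3: node(5, 1, m) = s,  x = 1,  v = branch(node(g(7), 5, y2), 7, branch(5, y2, y2)).
Bind s := node(5, 1, m); no other remaining equation mentions s.
Bind x := 1; substituting into the one remaining equation that mentions x gives: branch(y2, w, 1) = branch(g(node(7, g(7), g(7))), branch(empty, empty, m), p). Substituting into the earlier binding gives u := 1.
Bind v := branch(node(g(7), 5, y2), 7, branch(5, y2, y2)); no other remaining equation mentions v.
Decompose branch/3: y2 = g(node(7, g(7), g(7))),  w = branch(empty, empty, m),  1 = p.
Bind y2 := g(node(7, g(7), g(7))); no other remaining equation mentions y2. Substituting into the earlier binding gives v := branch(node(g(7), 5, g(node(7, g(7), g(7)))), 7, branch(5, g(node(7, g(7), g(7))), g(node(7, g(7), g(7))))).
Bind w := branch(empty, empty, m); no other remaining equation mentions w.
Bind p := 1.
MGU = { u -> 1, q -> g(7), s -> node(5, 1, m), x -> 1, v -> branch(node(g(7), 5, g(node(7, g(7), g(7)))), 7, branch(5, g(node(7, g(7), g(7))), g(node(7, g(7), g(7))))), y2 -> g(node(7, g(7), g(7))), w -> branch(empty, empty, m), p -> 1 }, so v -> branch(node(g(7), 5, g(node(7, g(7), g(7)))), 7, branch(5, g(node(7, g(7), g(7))), g(node(7, g(7), g(7))))).

branch(node(g(7), 5, g(node(7, g(7), g(7)))), 7, branch(5, g(node(7, g(7), g(7))), g(node(7, g(7), g(7)))))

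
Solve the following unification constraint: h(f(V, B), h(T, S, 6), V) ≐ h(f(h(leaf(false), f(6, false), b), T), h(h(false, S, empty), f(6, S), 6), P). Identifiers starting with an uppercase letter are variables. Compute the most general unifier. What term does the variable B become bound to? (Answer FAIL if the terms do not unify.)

Decompose h/3: f(V, B) ≐ f(h(leaf(false), f(6, false), b), T),  h(T, S, 6) ≐ h(h(false, S, empty), f(6, S), 6),  V ≐ P.
Decompose f/2: V ≐ h(leaf(false), f(6, false), b),  B ≐ T.
Bind V := h(leaf(false), f(6, false), b); substituting into the one remaining equation that mentions V gives: h(leaf(false), f(6, false), b) ≐ P.
Bind B := T; no other remaining equation mentions B.
Decompose h/3: T ≐ h(false, S, empty),  S ≐ f(6, S),  6 ≐ 6.
Bind T := h(false, S, empty); no other remaining equation mentions T. Substituting into the earlier binding gives B := h(false, S, empty).
Occurs check fails: S occurs in f(6, S); the equation S ≐ f(6, S) has no finite solution.

FAIL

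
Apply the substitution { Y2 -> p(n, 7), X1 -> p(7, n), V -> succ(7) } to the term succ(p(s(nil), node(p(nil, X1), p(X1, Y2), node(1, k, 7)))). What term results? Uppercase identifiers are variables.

succ(p(s(nil), node(p(nil, p(7, n)), p(p(7, n), p(n, 7)), node(1, k, 7))))

Replace each occurrence of Y2 with p(n, 7).
Replace each occurrence of X1 with p(7, n).
Result: succ(p(s(nil), node(p(nil, p(7, n)), p(p(7, n), p(n, 7)), node(1, k, 7)))).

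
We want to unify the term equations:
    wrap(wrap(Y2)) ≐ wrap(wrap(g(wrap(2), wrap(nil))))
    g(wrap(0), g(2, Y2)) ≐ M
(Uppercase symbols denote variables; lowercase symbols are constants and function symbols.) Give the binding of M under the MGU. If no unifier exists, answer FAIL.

g(wrap(0), g(2, g(wrap(2), wrap(nil))))

Decompose wrap/1: wrap(Y2) ≐ wrap(g(wrap(2), wrap(nil))).
Decompose wrap/1: Y2 ≐ g(wrap(2), wrap(nil)).
Bind Y2 := g(wrap(2), wrap(nil)); substituting into the remaining equation gives: g(wrap(0), g(2, g(wrap(2), wrap(nil)))) ≐ M.
Bind M := g(wrap(0), g(2, g(wrap(2), wrap(nil)))).
MGU = { Y2 ↦ g(wrap(2), wrap(nil)), M ↦ g(wrap(0), g(2, g(wrap(2), wrap(nil)))) }, so M ↦ g(wrap(0), g(2, g(wrap(2), wrap(nil)))).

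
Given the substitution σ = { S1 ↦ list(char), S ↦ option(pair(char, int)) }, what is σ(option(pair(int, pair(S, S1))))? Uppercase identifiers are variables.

option(pair(int, pair(option(pair(char, int)), list(char))))

Replace each occurrence of S1 with list(char).
Replace each occurrence of S with option(pair(char, int)).
Result: option(pair(int, pair(option(pair(char, int)), list(char)))).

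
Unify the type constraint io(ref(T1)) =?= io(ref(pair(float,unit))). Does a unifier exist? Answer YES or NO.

YES

Decompose io/1: ref(T1) =?= ref(pair(float,unit)).
Decompose ref/1: T1 =?= pair(float,unit).
Bind T1 := pair(float,unit).
No equations remain and no clash or occurs-check failure arose, so a unifier exists.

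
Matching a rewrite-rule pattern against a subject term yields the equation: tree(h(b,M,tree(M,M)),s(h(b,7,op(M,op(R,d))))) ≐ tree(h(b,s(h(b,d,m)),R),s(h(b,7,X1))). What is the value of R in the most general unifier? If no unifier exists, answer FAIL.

Decompose tree/2: h(b,M,tree(M,M)) ≐ h(b,s(h(b,d,m)),R),  s(h(b,7,op(M,op(R,d)))) ≐ s(h(b,7,X1)).
Decompose h/3: b ≐ b,  M ≐ s(h(b,d,m)),  tree(M,M) ≐ R.
Delete trivial equation b ≐ b.
Bind M := s(h(b,d,m)); substituting into the remaining equations gives: tree(s(h(b,d,m)),s(h(b,d,m))) ≐ R,  s(h(b,7,op(s(h(b,d,m)),op(R,d)))) ≐ s(h(b,7,X1)).
Bind R := tree(s(h(b,d,m)),s(h(b,d,m))); substituting into the remaining equation gives: s(h(b,7,op(s(h(b,d,m)),op(tree(s(h(b,d,m)),s(h(b,d,m))),d)))) ≐ s(h(b,7,X1)).
Decompose s/1: h(b,7,op(s(h(b,d,m)),op(tree(s(h(b,d,m)),s(h(b,d,m))),d))) ≐ h(b,7,X1).
Decompose h/3: b ≐ b,  7 ≐ 7,  op(s(h(b,d,m)),op(tree(s(h(b,d,m)),s(h(b,d,m))),d)) ≐ X1.
Delete trivial equation b ≐ b.
Delete trivial equation 7 ≐ 7.
Bind X1 := op(s(h(b,d,m)),op(tree(s(h(b,d,m)),s(h(b,d,m))),d)).
MGU = { M ↦ s(h(b,d,m)), R ↦ tree(s(h(b,d,m)),s(h(b,d,m))), X1 ↦ op(s(h(b,d,m)),op(tree(s(h(b,d,m)),s(h(b,d,m))),d)) }, so R ↦ tree(s(h(b,d,m)),s(h(b,d,m))).

tree(s(h(b,d,m)),s(h(b,d,m)))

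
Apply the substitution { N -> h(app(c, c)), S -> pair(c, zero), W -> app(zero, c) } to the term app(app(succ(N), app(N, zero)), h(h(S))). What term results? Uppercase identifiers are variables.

app(app(succ(h(app(c, c))), app(h(app(c, c)), zero)), h(h(pair(c, zero))))

Replace each occurrence of N with h(app(c, c)).
Replace each occurrence of S with pair(c, zero).
Result: app(app(succ(h(app(c, c))), app(h(app(c, c)), zero)), h(h(pair(c, zero)))).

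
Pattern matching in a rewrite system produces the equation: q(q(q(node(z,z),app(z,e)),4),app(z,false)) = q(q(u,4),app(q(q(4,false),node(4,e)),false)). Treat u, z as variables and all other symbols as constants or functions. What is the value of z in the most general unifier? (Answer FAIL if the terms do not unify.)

Decompose q/2: q(q(node(z,z),app(z,e)),4) = q(u,4),  app(z,false) = app(q(q(4,false),node(4,e)),false).
Decompose q/2: q(node(z,z),app(z,e)) = u,  4 = 4.
Bind u := q(node(z,z),app(z,e)); no other remaining equation mentions u.
Delete trivial equation 4 = 4.
Decompose app/2: z = q(q(4,false),node(4,e)),  false = false.
Bind z := q(q(4,false),node(4,e)); no other remaining equation mentions z. Substituting into the earlier binding gives u := q(node(q(q(4,false),node(4,e)),q(q(4,false),node(4,e))),app(q(q(4,false),node(4,e)),e)).
Delete trivial equation false = false.
MGU = { u -> q(node(q(q(4,false),node(4,e)),q(q(4,false),node(4,e))),app(q(q(4,false),node(4,e)),e)), z -> q(q(4,false),node(4,e)) }, so z -> q(q(4,false),node(4,e)).

q(q(4,false),node(4,e))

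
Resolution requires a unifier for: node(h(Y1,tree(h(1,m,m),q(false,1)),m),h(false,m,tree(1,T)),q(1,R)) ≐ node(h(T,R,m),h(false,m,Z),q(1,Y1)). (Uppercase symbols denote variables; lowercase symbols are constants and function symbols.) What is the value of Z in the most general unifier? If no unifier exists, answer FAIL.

Decompose node/3: h(Y1,tree(h(1,m,m),q(false,1)),m) ≐ h(T,R,m),  h(false,m,tree(1,T)) ≐ h(false,m,Z),  q(1,R) ≐ q(1,Y1).
Decompose h/3: Y1 ≐ T,  tree(h(1,m,m),q(false,1)) ≐ R,  m ≐ m.
Bind Y1 := T; substituting into the one remaining equation that mentions Y1 gives: q(1,R) ≐ q(1,T).
Bind R := tree(h(1,m,m),q(false,1)); substituting into the one remaining equation that mentions R gives: q(1,tree(h(1,m,m),q(false,1))) ≐ q(1,T).
Delete trivial equation m ≐ m.
Decompose h/3: false ≐ false,  m ≐ m,  tree(1,T) ≐ Z.
Delete trivial equation false ≐ false.
Delete trivial equation m ≐ m.
Bind Z := tree(1,T); no other remaining equation mentions Z.
Decompose q/2: 1 ≐ 1,  tree(h(1,m,m),q(false,1)) ≐ T.
Delete trivial equation 1 ≐ 1.
Bind T := tree(h(1,m,m),q(false,1)). Substituting into the earlier bindings gives Y1 := tree(h(1,m,m),q(false,1)), Z := tree(1,tree(h(1,m,m),q(false,1))).
MGU = { Y1 ↦ tree(h(1,m,m),q(false,1)), R ↦ tree(h(1,m,m),q(false,1)), Z ↦ tree(1,tree(h(1,m,m),q(false,1))), T ↦ tree(h(1,m,m),q(false,1)) }, so Z ↦ tree(1,tree(h(1,m,m),q(false,1))).

tree(1,tree(h(1,m,m),q(false,1)))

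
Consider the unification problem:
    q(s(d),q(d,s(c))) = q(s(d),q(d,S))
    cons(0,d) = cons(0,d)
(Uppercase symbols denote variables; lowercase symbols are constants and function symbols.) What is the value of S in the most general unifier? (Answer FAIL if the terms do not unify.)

Decompose q/2: s(d) = s(d),  q(d,s(c)) = q(d,S).
Delete trivial equation s(d) = s(d).
Decompose q/2: d = d,  s(c) = S.
Delete trivial equation d = d.
Bind S := s(c); no other remaining equation mentions S.
Delete trivial equation cons(0,d) = cons(0,d).
MGU = { S -> s(c) }, so S -> s(c).

s(c)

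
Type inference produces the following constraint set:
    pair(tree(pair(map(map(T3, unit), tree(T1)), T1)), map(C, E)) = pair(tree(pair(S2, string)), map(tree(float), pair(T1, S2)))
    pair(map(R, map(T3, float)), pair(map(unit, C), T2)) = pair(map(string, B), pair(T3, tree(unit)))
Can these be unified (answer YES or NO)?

YES

Decompose pair/2: tree(pair(map(map(T3, unit), tree(T1)), T1)) = tree(pair(S2, string)),  map(C, E) = map(tree(float), pair(T1, S2)).
Decompose tree/1: pair(map(map(T3, unit), tree(T1)), T1) = pair(S2, string).
Decompose pair/2: map(map(T3, unit), tree(T1)) = S2,  T1 = string.
Bind S2 := map(map(T3, unit), tree(T1)); substituting into the one remaining equation that mentions S2 gives: map(C, E) = map(tree(float), pair(T1, map(map(T3, unit), tree(T1)))).
Bind T1 := string; substituting into the one remaining equation that mentions T1 gives: map(C, E) = map(tree(float), pair(string, map(map(T3, unit), tree(string)))). Substituting into the earlier binding gives S2 := map(map(T3, unit), tree(string)).
Decompose map/2: C = tree(float),  E = pair(string, map(map(T3, unit), tree(string))).
Bind C := tree(float); substituting into the one remaining equation that mentions C gives: pair(map(R, map(T3, float)), pair(map(unit, tree(float)), T2)) = pair(map(string, B), pair(T3, tree(unit))).
Bind E := pair(string, map(map(T3, unit), tree(string))); no other remaining equation mentions E.
Decompose pair/2: map(R, map(T3, float)) = map(string, B),  pair(map(unit, tree(float)), T2) = pair(T3, tree(unit)).
Decompose map/2: R = string,  map(T3, float) = B.
Bind R := string; no other remaining equation mentions R.
Bind B := map(T3, float); no other remaining equation mentions B.
Decompose pair/2: map(unit, tree(float)) = T3,  T2 = tree(unit).
Bind T3 := map(unit, tree(float)); no other remaining equation mentions T3. Substituting into the earlier bindings gives S2 := map(map(map(unit, tree(float)), unit), tree(string)), E := pair(string, map(map(map(unit, tree(float)), unit), tree(string))), B := map(map(unit, tree(float)), float).
Bind T2 := tree(unit).
No equations remain and no clash or occurs-check failure arose, so a unifier exists.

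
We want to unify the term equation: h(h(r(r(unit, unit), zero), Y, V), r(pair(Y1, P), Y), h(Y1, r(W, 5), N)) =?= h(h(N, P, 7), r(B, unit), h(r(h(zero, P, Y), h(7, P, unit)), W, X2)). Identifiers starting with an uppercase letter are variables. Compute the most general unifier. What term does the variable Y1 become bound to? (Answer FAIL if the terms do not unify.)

Decompose h/3: h(r(r(unit, unit), zero), Y, V) =?= h(N, P, 7),  r(pair(Y1, P), Y) =?= r(B, unit),  h(Y1, r(W, 5), N) =?= h(r(h(zero, P, Y), h(7, P, unit)), W, X2).
Decompose h/3: r(r(unit, unit), zero) =?= N,  Y =?= P,  V =?= 7.
Bind N := r(r(unit, unit), zero); substituting into the one remaining equation that mentions N gives: h(Y1, r(W, 5), r(r(unit, unit), zero)) =?= h(r(h(zero, P, Y), h(7, P, unit)), W, X2).
Bind Y := P; substituting into the 2 remaining equations that mention Y gives: r(pair(Y1, P), P) =?= r(B, unit),  h(Y1, r(W, 5), r(r(unit, unit), zero)) =?= h(r(h(zero, P, P), h(7, P, unit)), W, X2).
Bind V := 7; no other remaining equation mentions V.
Decompose r/2: pair(Y1, P) =?= B,  P =?= unit.
Bind B := pair(Y1, P); no other remaining equation mentions B.
Bind P := unit; substituting into the remaining equation gives: h(Y1, r(W, 5), r(r(unit, unit), zero)) =?= h(r(h(zero, unit, unit), h(7, unit, unit)), W, X2). Substituting into the earlier bindings gives Y := unit, B := pair(Y1, unit).
Decompose h/3: Y1 =?= r(h(zero, unit, unit), h(7, unit, unit)),  r(W, 5) =?= W,  r(r(unit, unit), zero) =?= X2.
Bind Y1 := r(h(zero, unit, unit), h(7, unit, unit)); no other remaining equation mentions Y1. Substituting into the earlier binding gives B := pair(r(h(zero, unit, unit), h(7, unit, unit)), unit).
Occurs check fails: W occurs in r(W, 5); the equation W =?= r(W, 5) has no finite solution.

FAIL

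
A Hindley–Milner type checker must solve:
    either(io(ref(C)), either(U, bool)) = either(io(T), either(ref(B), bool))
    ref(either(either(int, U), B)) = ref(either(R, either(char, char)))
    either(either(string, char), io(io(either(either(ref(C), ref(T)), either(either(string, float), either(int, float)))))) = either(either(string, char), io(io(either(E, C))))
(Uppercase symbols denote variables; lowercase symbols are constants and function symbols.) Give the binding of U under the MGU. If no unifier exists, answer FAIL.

Decompose either/2: io(ref(C)) = io(T),  either(U, bool) = either(ref(B), bool).
Decompose io/1: ref(C) = T.
Bind T := ref(C); substituting into the one remaining equation that mentions T gives: either(either(string, char), io(io(either(either(ref(C), ref(ref(C))), either(either(string, float), either(int, float)))))) = either(either(string, char), io(io(either(E, C)))).
Decompose either/2: U = ref(B),  bool = bool.
Bind U := ref(B); substituting into the one remaining equation that mentions U gives: ref(either(either(int, ref(B)), B)) = ref(either(R, either(char, char))).
Delete trivial equation bool = bool.
Decompose ref/1: either(either(int, ref(B)), B) = either(R, either(char, char)).
Decompose either/2: either(int, ref(B)) = R,  B = either(char, char).
Bind R := either(int, ref(B)); no other remaining equation mentions R.
Bind B := either(char, char); no other remaining equation mentions B. Substituting into the earlier bindings gives U := ref(either(char, char)), R := either(int, ref(either(char, char))).
Decompose either/2: either(string, char) = either(string, char),  io(io(either(either(ref(C), ref(ref(C))), either(either(string, float), either(int, float))))) = io(io(either(E, C))).
Delete trivial equation either(string, char) = either(string, char).
Decompose io/1: io(either(either(ref(C), ref(ref(C))), either(either(string, float), either(int, float)))) = io(either(E, C)).
Decompose io/1: either(either(ref(C), ref(ref(C))), either(either(string, float), either(int, float))) = either(E, C).
Decompose either/2: either(ref(C), ref(ref(C))) = E,  either(either(string, float), either(int, float)) = C.
Bind E := either(ref(C), ref(ref(C))); no other remaining equation mentions E.
Bind C := either(either(string, float), either(int, float)). Substituting into the earlier bindings gives T := ref(either(either(string, float), either(int, float))), E := either(ref(either(either(string, float), either(int, float))), ref(ref(either(either(string, float), either(int, float))))).
MGU = { T := ref(either(either(string, float), either(int, float))), U := ref(either(char, char)), R := either(int, ref(either(char, char))), B := either(char, char), E := either(ref(either(either(string, float), either(int, float))), ref(ref(either(either(string, float), either(int, float))))), C := either(either(string, float), either(int, float)) }, so U := ref(either(char, char)).

ref(either(char, char))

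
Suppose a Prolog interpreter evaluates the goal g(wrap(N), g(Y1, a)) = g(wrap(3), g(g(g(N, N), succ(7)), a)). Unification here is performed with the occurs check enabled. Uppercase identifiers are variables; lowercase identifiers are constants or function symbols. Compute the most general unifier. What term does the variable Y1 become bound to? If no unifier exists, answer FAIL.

Decompose g/2: wrap(N) = wrap(3),  g(Y1, a) = g(g(g(N, N), succ(7)), a).
Decompose wrap/1: N = 3.
Bind N := 3; substituting into the remaining equation gives: g(Y1, a) = g(g(g(3, 3), succ(7)), a).
Decompose g/2: Y1 = g(g(3, 3), succ(7)),  a = a.
Bind Y1 := g(g(3, 3), succ(7)); no other remaining equation mentions Y1.
Delete trivial equation a = a.
MGU = { N = 3, Y1 = g(g(3, 3), succ(7)) }, so Y1 = g(g(3, 3), succ(7)).

g(g(3, 3), succ(7))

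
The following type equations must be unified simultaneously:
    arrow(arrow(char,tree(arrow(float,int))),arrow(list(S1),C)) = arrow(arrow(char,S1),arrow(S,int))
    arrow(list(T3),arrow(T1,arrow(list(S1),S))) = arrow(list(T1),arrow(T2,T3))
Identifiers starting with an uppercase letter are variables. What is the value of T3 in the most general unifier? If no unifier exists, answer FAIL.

arrow(list(tree(arrow(float,int))),list(tree(arrow(float,int))))

Decompose arrow/2: arrow(char,tree(arrow(float,int))) = arrow(char,S1),  arrow(list(S1),C) = arrow(S,int).
Decompose arrow/2: char = char,  tree(arrow(float,int)) = S1.
Delete trivial equation char = char.
Bind S1 := tree(arrow(float,int)); substituting into the remaining equations gives: arrow(list(tree(arrow(float,int))),C) = arrow(S,int),  arrow(list(T3),arrow(T1,arrow(list(tree(arrow(float,int))),S))) = arrow(list(T1),arrow(T2,T3)).
Decompose arrow/2: list(tree(arrow(float,int))) = S,  C = int.
Bind S := list(tree(arrow(float,int))); substituting into the one remaining equation that mentions S gives: arrow(list(T3),arrow(T1,arrow(list(tree(arrow(float,int))),list(tree(arrow(float,int)))))) = arrow(list(T1),arrow(T2,T3)).
Bind C := int; no other remaining equation mentions C.
Decompose arrow/2: list(T3) = list(T1),  arrow(T1,arrow(list(tree(arrow(float,int))),list(tree(arrow(float,int))))) = arrow(T2,T3).
Decompose list/1: T3 = T1.
Bind T3 := T1; substituting into the remaining equation gives: arrow(T1,arrow(list(tree(arrow(float,int))),list(tree(arrow(float,int))))) = arrow(T2,T1).
Decompose arrow/2: T1 = T2,  arrow(list(tree(arrow(float,int))),list(tree(arrow(float,int)))) = T1.
Bind T1 := T2; substituting into the remaining equation gives: arrow(list(tree(arrow(float,int))),list(tree(arrow(float,int)))) = T2. Substituting into the earlier binding gives T3 := T2.
Bind T2 := arrow(list(tree(arrow(float,int))),list(tree(arrow(float,int)))). Substituting into the earlier bindings gives T3 := arrow(list(tree(arrow(float,int))),list(tree(arrow(float,int)))), T1 := arrow(list(tree(arrow(float,int))),list(tree(arrow(float,int)))).
MGU = { S1 ↦ tree(arrow(float,int)), S ↦ list(tree(arrow(float,int))), C ↦ int, T3 ↦ arrow(list(tree(arrow(float,int))),list(tree(arrow(float,int)))), T1 ↦ arrow(list(tree(arrow(float,int))),list(tree(arrow(float,int)))), T2 ↦ arrow(list(tree(arrow(float,int))),list(tree(arrow(float,int)))) }, so T3 ↦ arrow(list(tree(arrow(float,int))),list(tree(arrow(float,int)))).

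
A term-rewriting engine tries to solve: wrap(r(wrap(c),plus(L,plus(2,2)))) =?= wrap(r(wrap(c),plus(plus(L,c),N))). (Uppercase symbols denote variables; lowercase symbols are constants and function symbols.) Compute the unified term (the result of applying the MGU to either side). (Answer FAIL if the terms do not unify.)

FAIL

Decompose wrap/1: r(wrap(c),plus(L,plus(2,2))) =?= r(wrap(c),plus(plus(L,c),N)).
Decompose r/2: wrap(c) =?= wrap(c),  plus(L,plus(2,2)) =?= plus(plus(L,c),N).
Delete trivial equation wrap(c) =?= wrap(c).
Decompose plus/2: L =?= plus(L,c),  plus(2,2) =?= N.
Occurs check fails: L occurs in plus(L,c); the equation L =?= plus(L,c) has no finite solution.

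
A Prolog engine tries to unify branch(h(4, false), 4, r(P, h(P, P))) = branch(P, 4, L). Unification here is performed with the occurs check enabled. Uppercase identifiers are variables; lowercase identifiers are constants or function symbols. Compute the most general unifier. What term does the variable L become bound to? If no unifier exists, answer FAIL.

r(h(4, false), h(h(4, false), h(4, false)))

Decompose branch/3: h(4, false) = P,  4 = 4,  r(P, h(P, P)) = L.
Bind P := h(4, false); substituting into the one remaining equation that mentions P gives: r(h(4, false), h(h(4, false), h(4, false))) = L.
Delete trivial equation 4 = 4.
Bind L := r(h(4, false), h(h(4, false), h(4, false))).
MGU = { P = h(4, false), L = r(h(4, false), h(h(4, false), h(4, false))) }, so L = r(h(4, false), h(h(4, false), h(4, false))).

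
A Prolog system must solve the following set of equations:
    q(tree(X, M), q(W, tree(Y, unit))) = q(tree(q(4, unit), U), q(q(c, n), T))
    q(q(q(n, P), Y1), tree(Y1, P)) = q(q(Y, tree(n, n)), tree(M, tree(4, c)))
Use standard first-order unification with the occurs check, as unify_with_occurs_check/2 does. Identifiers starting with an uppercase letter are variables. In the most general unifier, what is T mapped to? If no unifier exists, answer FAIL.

Decompose q/2: tree(X, M) = tree(q(4, unit), U),  q(W, tree(Y, unit)) = q(q(c, n), T).
Decompose tree/2: X = q(4, unit),  M = U.
Bind X := q(4, unit); no other remaining equation mentions X.
Bind M := U; substituting into the one remaining equation that mentions M gives: q(q(q(n, P), Y1), tree(Y1, P)) = q(q(Y, tree(n, n)), tree(U, tree(4, c))).
Decompose q/2: W = q(c, n),  tree(Y, unit) = T.
Bind W := q(c, n); no other remaining equation mentions W.
Bind T := tree(Y, unit); no other remaining equation mentions T.
Decompose q/2: q(q(n, P), Y1) = q(Y, tree(n, n)),  tree(Y1, P) = tree(U, tree(4, c)).
Decompose q/2: q(n, P) = Y,  Y1 = tree(n, n).
Bind Y := q(n, P); no other remaining equation mentions Y. Substituting into the earlier binding gives T := tree(q(n, P), unit).
Bind Y1 := tree(n, n); substituting into the remaining equation gives: tree(tree(n, n), P) = tree(U, tree(4, c)).
Decompose tree/2: tree(n, n) = U,  P = tree(4, c).
Bind U := tree(n, n); no other remaining equation mentions U. Substituting into the earlier binding gives M := tree(n, n).
Bind P := tree(4, c). Substituting into the earlier bindings gives T := tree(q(n, tree(4, c)), unit), Y := q(n, tree(4, c)).
MGU = { X ↦ q(4, unit), M ↦ tree(n, n), W ↦ q(c, n), T ↦ tree(q(n, tree(4, c)), unit), Y ↦ q(n, tree(4, c)), Y1 ↦ tree(n, n), U ↦ tree(n, n), P ↦ tree(4, c) }, so T ↦ tree(q(n, tree(4, c)), unit).

tree(q(n, tree(4, c)), unit)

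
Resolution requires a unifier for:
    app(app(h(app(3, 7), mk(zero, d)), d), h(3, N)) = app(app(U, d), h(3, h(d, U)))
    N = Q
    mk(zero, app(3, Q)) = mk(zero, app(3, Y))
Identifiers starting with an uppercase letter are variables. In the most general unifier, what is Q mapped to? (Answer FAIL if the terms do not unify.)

h(d, h(app(3, 7), mk(zero, d)))

Decompose app/2: app(h(app(3, 7), mk(zero, d)), d) = app(U, d),  h(3, N) = h(3, h(d, U)).
Decompose app/2: h(app(3, 7), mk(zero, d)) = U,  d = d.
Bind U := h(app(3, 7), mk(zero, d)); substituting into the one remaining equation that mentions U gives: h(3, N) = h(3, h(d, h(app(3, 7), mk(zero, d)))).
Delete trivial equation d = d.
Decompose h/2: 3 = 3,  N = h(d, h(app(3, 7), mk(zero, d))).
Delete trivial equation 3 = 3.
Bind N := h(d, h(app(3, 7), mk(zero, d))); substituting into the one remaining equation that mentions N gives: h(d, h(app(3, 7), mk(zero, d))) = Q.
Bind Q := h(d, h(app(3, 7), mk(zero, d))); substituting into the remaining equation gives: mk(zero, app(3, h(d, h(app(3, 7), mk(zero, d))))) = mk(zero, app(3, Y)).
Decompose mk/2: zero = zero,  app(3, h(d, h(app(3, 7), mk(zero, d)))) = app(3, Y).
Delete trivial equation zero = zero.
Decompose app/2: 3 = 3,  h(d, h(app(3, 7), mk(zero, d))) = Y.
Delete trivial equation 3 = 3.
Bind Y := h(d, h(app(3, 7), mk(zero, d))).
MGU = { U := h(app(3, 7), mk(zero, d)), N := h(d, h(app(3, 7), mk(zero, d))), Q := h(d, h(app(3, 7), mk(zero, d))), Y := h(d, h(app(3, 7), mk(zero, d))) }, so Q := h(d, h(app(3, 7), mk(zero, d))).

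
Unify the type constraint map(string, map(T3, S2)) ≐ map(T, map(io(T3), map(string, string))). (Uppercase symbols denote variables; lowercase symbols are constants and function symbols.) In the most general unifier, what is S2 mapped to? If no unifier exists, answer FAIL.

Decompose map/2: string ≐ T,  map(T3, S2) ≐ map(io(T3), map(string, string)).
Bind T := string; no other remaining equation mentions T.
Decompose map/2: T3 ≐ io(T3),  S2 ≐ map(string, string).
Occurs check fails: T3 occurs in io(T3); the equation T3 ≐ io(T3) has no finite solution.

FAIL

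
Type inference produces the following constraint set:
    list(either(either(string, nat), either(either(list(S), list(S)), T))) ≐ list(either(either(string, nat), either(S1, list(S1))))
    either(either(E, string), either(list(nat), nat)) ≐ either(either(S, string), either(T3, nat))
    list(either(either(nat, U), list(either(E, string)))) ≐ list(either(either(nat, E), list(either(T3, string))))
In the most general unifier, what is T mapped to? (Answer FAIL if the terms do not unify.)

Decompose list/1: either(either(string, nat), either(either(list(S), list(S)), T)) ≐ either(either(string, nat), either(S1, list(S1))).
Decompose either/2: either(string, nat) ≐ either(string, nat),  either(either(list(S), list(S)), T) ≐ either(S1, list(S1)).
Delete trivial equation either(string, nat) ≐ either(string, nat).
Decompose either/2: either(list(S), list(S)) ≐ S1,  T ≐ list(S1).
Bind S1 := either(list(S), list(S)); substituting into the one remaining equation that mentions S1 gives: T ≐ list(either(list(S), list(S))).
Bind T := list(either(list(S), list(S))); no other remaining equation mentions T.
Decompose either/2: either(E, string) ≐ either(S, string),  either(list(nat), nat) ≐ either(T3, nat).
Decompose either/2: E ≐ S,  string ≐ string.
Bind E := S; substituting into the one remaining equation that mentions E gives: list(either(either(nat, U), list(either(S, string)))) ≐ list(either(either(nat, S), list(either(T3, string)))).
Delete trivial equation string ≐ string.
Decompose either/2: list(nat) ≐ T3,  nat ≐ nat.
Bind T3 := list(nat); substituting into the one remaining equation that mentions T3 gives: list(either(either(nat, U), list(either(S, string)))) ≐ list(either(either(nat, S), list(either(list(nat), string)))).
Delete trivial equation nat ≐ nat.
Decompose list/1: either(either(nat, U), list(either(S, string))) ≐ either(either(nat, S), list(either(list(nat), string))).
Decompose either/2: either(nat, U) ≐ either(nat, S),  list(either(S, string)) ≐ list(either(list(nat), string)).
Decompose either/2: nat ≐ nat,  U ≐ S.
Delete trivial equation nat ≐ nat.
Bind U := S; no other remaining equation mentions U.
Decompose list/1: either(S, string) ≐ either(list(nat), string).
Decompose either/2: S ≐ list(nat),  string ≐ string.
Bind S := list(nat); no other remaining equation mentions S. Substituting into the earlier bindings gives S1 := either(list(list(nat)), list(list(nat))), T := list(either(list(list(nat)), list(list(nat)))), E := list(nat), U := list(nat).
Delete trivial equation string ≐ string.
MGU = { S1 -> either(list(list(nat)), list(list(nat))), T -> list(either(list(list(nat)), list(list(nat)))), E -> list(nat), T3 -> list(nat), U -> list(nat), S -> list(nat) }, so T -> list(either(list(list(nat)), list(list(nat)))).

list(either(list(list(nat)), list(list(nat))))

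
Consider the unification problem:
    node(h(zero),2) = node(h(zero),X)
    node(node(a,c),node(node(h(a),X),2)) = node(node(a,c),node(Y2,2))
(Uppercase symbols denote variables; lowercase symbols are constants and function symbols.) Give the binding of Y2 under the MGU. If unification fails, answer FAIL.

Decompose node/2: h(zero) = h(zero),  2 = X.
Delete trivial equation h(zero) = h(zero).
Bind X := 2; substituting into the remaining equation gives: node(node(a,c),node(node(h(a),2),2)) = node(node(a,c),node(Y2,2)).
Decompose node/2: node(a,c) = node(a,c),  node(node(h(a),2),2) = node(Y2,2).
Delete trivial equation node(a,c) = node(a,c).
Decompose node/2: node(h(a),2) = Y2,  2 = 2.
Bind Y2 := node(h(a),2); no other remaining equation mentions Y2.
Delete trivial equation 2 = 2.
MGU = { X := 2, Y2 := node(h(a),2) }, so Y2 := node(h(a),2).

node(h(a),2)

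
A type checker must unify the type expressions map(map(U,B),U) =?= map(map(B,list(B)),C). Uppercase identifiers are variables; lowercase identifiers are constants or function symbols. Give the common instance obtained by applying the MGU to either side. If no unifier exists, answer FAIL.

FAIL

Decompose map/2: map(U,B) =?= map(B,list(B)),  U =?= C.
Decompose map/2: U =?= B,  B =?= list(B).
Bind U := B; substituting into the one remaining equation that mentions U gives: B =?= C.
Occurs check fails: B occurs in list(B); the equation B =?= list(B) has no finite solution.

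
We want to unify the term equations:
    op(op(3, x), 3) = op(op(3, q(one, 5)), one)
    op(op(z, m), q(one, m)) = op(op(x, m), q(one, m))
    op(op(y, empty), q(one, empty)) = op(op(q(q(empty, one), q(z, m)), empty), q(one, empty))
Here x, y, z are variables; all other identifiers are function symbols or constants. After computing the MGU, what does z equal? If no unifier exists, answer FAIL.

Decompose op/2: op(3, x) = op(3, q(one, 5)),  3 = one.
Decompose op/2: 3 = 3,  x = q(one, 5).
Delete trivial equation 3 = 3.
Bind x := q(one, 5); substituting into the one remaining equation that mentions x gives: op(op(z, m), q(one, m)) = op(op(q(one, 5), m), q(one, m)).
Clash: constants 3 and one differ; no unifier exists.

FAIL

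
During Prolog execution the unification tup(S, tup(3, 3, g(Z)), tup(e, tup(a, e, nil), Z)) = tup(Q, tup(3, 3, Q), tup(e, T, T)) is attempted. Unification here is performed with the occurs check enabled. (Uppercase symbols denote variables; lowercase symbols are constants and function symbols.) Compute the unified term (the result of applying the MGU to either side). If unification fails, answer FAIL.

tup(g(tup(a, e, nil)), tup(3, 3, g(tup(a, e, nil))), tup(e, tup(a, e, nil), tup(a, e, nil)))

Decompose tup/3: S = Q,  tup(3, 3, g(Z)) = tup(3, 3, Q),  tup(e, tup(a, e, nil), Z) = tup(e, T, T).
Bind S := Q; no other remaining equation mentions S.
Decompose tup/3: 3 = 3,  3 = 3,  g(Z) = Q.
Delete trivial equation 3 = 3.
Delete trivial equation 3 = 3.
Bind Q := g(Z); no other remaining equation mentions Q. Substituting into the earlier binding gives S := g(Z).
Decompose tup/3: e = e,  tup(a, e, nil) = T,  Z = T.
Delete trivial equation e = e.
Bind T := tup(a, e, nil); substituting into the remaining equation gives: Z = tup(a, e, nil).
Bind Z := tup(a, e, nil). Substituting into the earlier bindings gives S := g(tup(a, e, nil)), Q := g(tup(a, e, nil)).
Applying the MGU to either side gives tup(g(tup(a, e, nil)), tup(3, 3, g(tup(a, e, nil))), tup(e, tup(a, e, nil), tup(a, e, nil))).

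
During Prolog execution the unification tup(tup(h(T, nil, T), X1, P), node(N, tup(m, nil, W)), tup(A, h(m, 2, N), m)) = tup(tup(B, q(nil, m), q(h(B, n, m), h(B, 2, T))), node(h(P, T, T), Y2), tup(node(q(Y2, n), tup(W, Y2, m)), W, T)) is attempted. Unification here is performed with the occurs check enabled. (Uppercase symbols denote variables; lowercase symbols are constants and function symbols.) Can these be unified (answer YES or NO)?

Decompose tup/3: tup(h(T, nil, T), X1, P) = tup(B, q(nil, m), q(h(B, n, m), h(B, 2, T))),  node(N, tup(m, nil, W)) = node(h(P, T, T), Y2),  tup(A, h(m, 2, N), m) = tup(node(q(Y2, n), tup(W, Y2, m)), W, T).
Decompose tup/3: h(T, nil, T) = B,  X1 = q(nil, m),  P = q(h(B, n, m), h(B, 2, T)).
Bind B := h(T, nil, T); substituting into the one remaining equation that mentions B gives: P = q(h(h(T, nil, T), n, m), h(h(T, nil, T), 2, T)).
Bind X1 := q(nil, m); no other remaining equation mentions X1.
Bind P := q(h(h(T, nil, T), n, m), h(h(T, nil, T), 2, T)); substituting into the one remaining equation that mentions P gives: node(N, tup(m, nil, W)) = node(h(q(h(h(T, nil, T), n, m), h(h(T, nil, T), 2, T)), T, T), Y2).
Decompose node/2: N = h(q(h(h(T, nil, T), n, m), h(h(T, nil, T), 2, T)), T, T),  tup(m, nil, W) = Y2.
Bind N := h(q(h(h(T, nil, T), n, m), h(h(T, nil, T), 2, T)), T, T); substituting into the one remaining equation that mentions N gives: tup(A, h(m, 2, h(q(h(h(T, nil, T), n, m), h(h(T, nil, T), 2, T)), T, T)), m) = tup(node(q(Y2, n), tup(W, Y2, m)), W, T).
Bind Y2 := tup(m, nil, W); substituting into the remaining equation gives: tup(A, h(m, 2, h(q(h(h(T, nil, T), n, m), h(h(T, nil, T), 2, T)), T, T)), m) = tup(node(q(tup(m, nil, W), n), tup(W, tup(m, nil, W), m)), W, T).
Decompose tup/3: A = node(q(tup(m, nil, W), n), tup(W, tup(m, nil, W), m)),  h(m, 2, h(q(h(h(T, nil, T), n, m), h(h(T, nil, T), 2, T)), T, T)) = W,  m = T.
Bind A := node(q(tup(m, nil, W), n), tup(W, tup(m, nil, W), m)); no other remaining equation mentions A.
Bind W := h(m, 2, h(q(h(h(T, nil, T), n, m), h(h(T, nil, T), 2, T)), T, T)); no other remaining equation mentions W. Substituting into the earlier bindings gives Y2 := tup(m, nil, h(m, 2, h(q(h(h(T, nil, T), n, m), h(h(T, nil, T), 2, T)), T, T))), A := node(q(tup(m, nil, h(m, 2, h(q(h(h(T, nil, T), n, m), h(h(T, nil, T), 2, T)), T, T))), n), tup(h(m, 2, h(q(h(h(T, nil, T), n, m), h(h(T, nil, T), 2, T)), T, T)), tup(m, nil, h(m, 2, h(q(h(h(T, nil, T), n, m), h(h(T, nil, T), 2, T)), T, T))), m)).
Bind T := m. Substituting into the earlier bindings gives B := h(m, nil, m), P := q(h(h(m, nil, m), n, m), h(h(m, nil, m), 2, m)), N := h(q(h(h(m, nil, m), n, m), h(h(m, nil, m), 2, m)), m, m), Y2 := tup(m, nil, h(m, 2, h(q(h(h(m, nil, m), n, m), h(h(m, nil, m), 2, m)), m, m))), A := node(q(tup(m, nil, h(m, 2, h(q(h(h(m, nil, m), n, m), h(h(m, nil, m), 2, m)), m, m))), n), tup(h(m, 2, h(q(h(h(m, nil, m), n, m), h(h(m, nil, m), 2, m)), m, m)), tup(m, nil, h(m, 2, h(q(h(h(m, nil, m), n, m), h(h(m, nil, m), 2, m)), m, m))), m)), W := h(m, 2, h(q(h(h(m, nil, m), n, m), h(h(m, nil, m), 2, m)), m, m)).
No equations remain and no clash or occurs-check failure arose, so a unifier exists.

YES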